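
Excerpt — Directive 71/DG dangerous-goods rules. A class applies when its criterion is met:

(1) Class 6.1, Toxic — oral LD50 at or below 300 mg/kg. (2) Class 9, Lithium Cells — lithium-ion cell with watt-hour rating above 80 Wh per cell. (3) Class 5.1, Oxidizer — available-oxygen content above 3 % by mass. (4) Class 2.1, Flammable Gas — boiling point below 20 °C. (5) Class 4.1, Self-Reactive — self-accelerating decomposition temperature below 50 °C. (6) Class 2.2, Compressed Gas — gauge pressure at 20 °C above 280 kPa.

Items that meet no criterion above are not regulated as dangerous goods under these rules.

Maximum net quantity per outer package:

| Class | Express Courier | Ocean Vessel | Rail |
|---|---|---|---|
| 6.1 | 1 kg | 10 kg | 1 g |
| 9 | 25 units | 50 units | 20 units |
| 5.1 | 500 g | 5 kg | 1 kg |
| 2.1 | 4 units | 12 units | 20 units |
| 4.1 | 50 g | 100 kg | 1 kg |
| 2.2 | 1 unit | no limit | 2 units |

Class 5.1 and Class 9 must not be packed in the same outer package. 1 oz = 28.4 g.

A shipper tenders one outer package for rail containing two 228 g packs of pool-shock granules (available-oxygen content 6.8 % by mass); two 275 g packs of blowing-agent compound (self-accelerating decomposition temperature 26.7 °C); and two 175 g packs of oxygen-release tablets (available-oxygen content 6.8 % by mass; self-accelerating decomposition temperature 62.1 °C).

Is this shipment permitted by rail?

With available-oxygen content 6.8 % by mass (> 3 % by mass), the pool-shock granules fall in Class 5.1.
The blowing-agent compound has self-accelerating decomposition temperature 26.7 °C, which is < 50 °C, so it is Class 4.1 (Self-Reactive).
Oxygen-release tablets: available-oxygen content 6.8 % by mass > 3 % by mass → Class 5.1 (Oxidizer).
Class 5.1 net quantity: (two 228 g packs = 456 g) + (two 175 g packs = 350 g) = 806 g.
806 g ≤ 1 kg (rail limit, Class 5.1) — within limit.
Class 4.1 quantity: two 275 g packs = 550 g.
550 g ≤ 1 kg (rail limit, Class 4.1) — within limit.
The segregation rule (Class 5.1 with Class 9) does not apply to Class 5.1 with Class 4.1.
Every hazard class is within its rail limit and no segregation rule is violated.

Yes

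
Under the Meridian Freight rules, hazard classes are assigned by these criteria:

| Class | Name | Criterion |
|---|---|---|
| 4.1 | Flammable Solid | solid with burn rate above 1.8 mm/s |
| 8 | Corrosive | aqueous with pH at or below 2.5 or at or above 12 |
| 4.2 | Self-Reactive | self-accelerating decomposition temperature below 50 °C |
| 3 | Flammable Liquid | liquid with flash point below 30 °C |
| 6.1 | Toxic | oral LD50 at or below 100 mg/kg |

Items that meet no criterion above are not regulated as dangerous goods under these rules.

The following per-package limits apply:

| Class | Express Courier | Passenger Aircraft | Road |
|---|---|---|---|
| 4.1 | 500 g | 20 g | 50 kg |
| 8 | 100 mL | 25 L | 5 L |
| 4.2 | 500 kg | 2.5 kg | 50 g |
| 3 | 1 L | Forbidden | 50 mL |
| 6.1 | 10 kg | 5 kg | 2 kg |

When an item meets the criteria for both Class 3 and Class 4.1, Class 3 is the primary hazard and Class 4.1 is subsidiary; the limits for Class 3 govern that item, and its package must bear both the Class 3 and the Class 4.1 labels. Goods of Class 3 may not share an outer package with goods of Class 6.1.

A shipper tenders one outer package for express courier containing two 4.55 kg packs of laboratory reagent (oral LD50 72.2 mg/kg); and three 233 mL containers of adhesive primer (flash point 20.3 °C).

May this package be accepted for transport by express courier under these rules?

Oral LD50 72.2 mg/kg meets the Class 6.1 criterion (Toxic), so the laboratory reagent is Class 6.1.
With flash point 20.3 °C (< 30 °C), the adhesive primer falls in Class 3.
Class 3 quantity: three 233 mL containers = 699 mL.
699 mL ≤ 1 L (express courier limit, Class 3) — within limit.
Class 6.1 quantity: two 4.55 kg packs = 9.1 kg.
9.1 kg ≤ 10 kg (express courier limit, Class 6.1) — within limit.
Class 3 and Class 6.1 may not share an outer package.

No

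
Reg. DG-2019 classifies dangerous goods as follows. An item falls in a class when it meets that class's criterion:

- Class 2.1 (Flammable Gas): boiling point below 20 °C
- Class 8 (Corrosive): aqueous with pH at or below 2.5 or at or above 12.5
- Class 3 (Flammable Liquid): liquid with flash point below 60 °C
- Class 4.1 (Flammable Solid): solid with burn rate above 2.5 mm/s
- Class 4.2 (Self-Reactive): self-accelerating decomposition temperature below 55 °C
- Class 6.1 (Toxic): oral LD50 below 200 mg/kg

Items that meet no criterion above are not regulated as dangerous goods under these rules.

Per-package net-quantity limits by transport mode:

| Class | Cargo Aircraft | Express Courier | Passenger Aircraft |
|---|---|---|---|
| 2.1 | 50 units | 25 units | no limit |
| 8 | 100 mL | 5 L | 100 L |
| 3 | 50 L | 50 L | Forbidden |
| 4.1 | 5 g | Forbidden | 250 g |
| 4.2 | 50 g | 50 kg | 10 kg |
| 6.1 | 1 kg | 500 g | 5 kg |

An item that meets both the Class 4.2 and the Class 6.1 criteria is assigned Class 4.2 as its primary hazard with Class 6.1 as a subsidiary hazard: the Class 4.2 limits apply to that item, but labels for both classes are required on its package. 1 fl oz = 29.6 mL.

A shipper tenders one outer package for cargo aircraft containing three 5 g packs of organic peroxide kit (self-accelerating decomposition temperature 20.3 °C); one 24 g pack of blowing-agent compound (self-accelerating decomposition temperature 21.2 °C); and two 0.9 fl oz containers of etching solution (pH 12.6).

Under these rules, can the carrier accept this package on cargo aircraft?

The organic peroxide kit has self-accelerating decomposition temperature 20.3 °C, which is < 55 °C, so it is Class 4.2 (Self-Reactive).
With self-accelerating decomposition temperature 21.2 °C (< 55 °C), the blowing-agent compound falls in Class 4.2.
pH 12.6 meets the Class 8 criterion (Corrosive), so the etching solution is Class 8.
Class 8 quantity: two 0.9 fl oz containers = 53.28 mL.
53.28 mL ≤ 100 mL (cargo aircraft limit, Class 8) — within limit.
Total Class 4.2: (three 5 g packs = 15 g) + 24 g = 39 g.
39 g is within the cargo aircraft limit of 50 g for Class 4.2.
Every hazard class is within its cargo aircraft limit and no segregation rule is violated.

Yes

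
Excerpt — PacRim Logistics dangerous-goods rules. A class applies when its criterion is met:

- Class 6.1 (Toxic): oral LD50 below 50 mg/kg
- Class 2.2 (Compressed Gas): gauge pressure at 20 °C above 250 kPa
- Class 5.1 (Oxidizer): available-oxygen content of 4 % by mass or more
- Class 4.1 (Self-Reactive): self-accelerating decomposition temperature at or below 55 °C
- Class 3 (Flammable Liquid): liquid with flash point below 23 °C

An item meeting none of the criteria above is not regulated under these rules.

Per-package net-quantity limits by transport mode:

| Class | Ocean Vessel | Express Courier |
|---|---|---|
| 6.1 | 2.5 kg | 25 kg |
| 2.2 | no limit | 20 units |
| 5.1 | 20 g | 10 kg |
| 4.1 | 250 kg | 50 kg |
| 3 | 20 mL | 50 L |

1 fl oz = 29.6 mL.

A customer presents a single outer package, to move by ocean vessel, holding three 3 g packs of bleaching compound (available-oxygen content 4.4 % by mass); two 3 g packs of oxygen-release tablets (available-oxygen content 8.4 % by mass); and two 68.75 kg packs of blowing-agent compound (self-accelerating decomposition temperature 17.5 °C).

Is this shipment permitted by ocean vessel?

With available-oxygen content 4.4 % by mass (≥ 4 % by mass), the bleaching compound falls in Class 5.1.
The oxygen-release tablets have available-oxygen content 8.4 % by mass, which is ≥ 4 % by mass, so they are Class 5.1 (Oxidizer).
The blowing-agent compound has self-accelerating decomposition temperature 17.5 °C, which is ≤ 55 °C, so it is Class 4.1 (Self-Reactive).
Total Class 5.1: (three 3 g packs = 9 g) + (two 3 g packs = 6 g) = 15 g.
That is within the Class 5.1 ocean vessel limit of 20 g.
Class 4.1 quantity: two 68.75 kg packs = 137.5 kg.
137.5 kg is within the ocean vessel limit of 250 kg for Class 4.1.
Every hazard class is within its ocean vessel limit and no segregation rule is violated.

Yes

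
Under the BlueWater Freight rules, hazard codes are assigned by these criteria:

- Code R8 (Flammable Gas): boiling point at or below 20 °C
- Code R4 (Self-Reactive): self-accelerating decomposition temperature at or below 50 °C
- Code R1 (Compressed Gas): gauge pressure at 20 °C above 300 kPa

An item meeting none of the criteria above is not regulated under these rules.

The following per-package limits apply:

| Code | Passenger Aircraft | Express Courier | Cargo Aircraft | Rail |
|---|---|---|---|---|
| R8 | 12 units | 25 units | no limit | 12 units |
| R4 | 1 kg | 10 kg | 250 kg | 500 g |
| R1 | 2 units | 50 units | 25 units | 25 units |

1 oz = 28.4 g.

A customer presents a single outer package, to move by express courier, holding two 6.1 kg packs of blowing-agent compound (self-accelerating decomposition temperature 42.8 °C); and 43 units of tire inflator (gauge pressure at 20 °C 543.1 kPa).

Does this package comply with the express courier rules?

With self-accelerating decomposition temperature 42.8 °C (≤ 50 °C), the blowing-agent compound falls in Code R4.
With gauge pressure at 20 °C 543.1 kPa (> 300 kPa), the tire inflator falls in Code R1.
Code R1 quantity: 43 units.
43 units ≤ 50 units (express courier limit, Code R1) — within limit.
Code R4 quantity: two 6.1 kg packs = 12.2 kg.
12.2 kg exceeds the express courier limit of 10 kg for Code R4.

No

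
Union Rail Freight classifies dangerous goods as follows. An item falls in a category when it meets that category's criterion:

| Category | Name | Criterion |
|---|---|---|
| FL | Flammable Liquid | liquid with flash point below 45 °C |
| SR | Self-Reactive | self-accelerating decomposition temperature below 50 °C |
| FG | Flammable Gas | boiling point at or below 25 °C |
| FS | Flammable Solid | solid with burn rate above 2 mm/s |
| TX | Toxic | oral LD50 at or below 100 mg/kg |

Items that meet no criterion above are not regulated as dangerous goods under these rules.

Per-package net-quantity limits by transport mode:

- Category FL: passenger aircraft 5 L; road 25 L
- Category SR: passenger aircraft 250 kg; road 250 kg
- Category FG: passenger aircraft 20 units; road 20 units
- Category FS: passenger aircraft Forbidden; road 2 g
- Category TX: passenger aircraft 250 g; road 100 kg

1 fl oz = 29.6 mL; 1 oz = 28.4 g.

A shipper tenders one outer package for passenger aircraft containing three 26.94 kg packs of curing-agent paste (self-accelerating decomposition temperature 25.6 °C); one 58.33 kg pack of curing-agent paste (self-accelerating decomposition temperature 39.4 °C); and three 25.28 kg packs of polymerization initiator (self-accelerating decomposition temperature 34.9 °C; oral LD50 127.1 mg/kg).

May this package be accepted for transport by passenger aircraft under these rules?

Yes

Curing-agent paste: self-accelerating decomposition temperature 25.6 °C < 50 °C → Category SR (Self-Reactive).
With self-accelerating decomposition temperature 39.4 °C (< 50 °C), the curing-agent paste falls in Category SR.
Polymerization initiator: self-accelerating decomposition temperature 34.9 °C < 50 °C → Category SR (Self-Reactive).
Category SR net quantity: (three 26.94 kg packs = 80.82 kg) + 58.33 kg + (three 25.28 kg packs = 75.84 kg) = 214.99 kg.
214.99 kg ≤ 250 kg (passenger aircraft limit, Category SR) — within limit.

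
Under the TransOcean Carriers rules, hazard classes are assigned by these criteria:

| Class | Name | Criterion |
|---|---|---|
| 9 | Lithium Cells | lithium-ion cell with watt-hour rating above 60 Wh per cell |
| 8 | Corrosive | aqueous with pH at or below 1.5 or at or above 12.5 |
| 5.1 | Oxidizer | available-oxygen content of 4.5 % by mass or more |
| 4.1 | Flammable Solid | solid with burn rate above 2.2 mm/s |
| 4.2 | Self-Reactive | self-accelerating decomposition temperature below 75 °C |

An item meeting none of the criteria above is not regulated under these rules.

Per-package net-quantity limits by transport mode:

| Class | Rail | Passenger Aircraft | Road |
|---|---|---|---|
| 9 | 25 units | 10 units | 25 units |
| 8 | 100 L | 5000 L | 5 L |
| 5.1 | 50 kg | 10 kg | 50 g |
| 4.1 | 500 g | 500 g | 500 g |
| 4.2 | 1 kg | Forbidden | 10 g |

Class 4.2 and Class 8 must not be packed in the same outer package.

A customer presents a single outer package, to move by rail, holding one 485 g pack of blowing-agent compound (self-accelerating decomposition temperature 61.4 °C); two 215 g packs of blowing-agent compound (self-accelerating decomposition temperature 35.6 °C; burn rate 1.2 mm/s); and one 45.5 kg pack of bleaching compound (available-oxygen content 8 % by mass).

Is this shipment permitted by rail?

Self-accelerating decomposition temperature 61.4 °C meets the Class 4.2 criterion (Self-Reactive), so the blowing-agent compound is Class 4.2.
The blowing-agent compound has self-accelerating decomposition temperature 35.6 °C, which is < 75 °C, so it is Class 4.2 (Self-Reactive).
The bleaching compound has available-oxygen content 8 % by mass, which is ≥ 4.5 % by mass, so it is Class 5.1 (Oxidizer).
Class 4.2 net quantity: 485 g + (two 215 g packs = 430 g) = 915 g.
915 g ≤ 1 kg (rail limit, Class 4.2) — within limit.
Class 5.1 quantity: 45.5 kg.
45.5 kg ≤ 50 kg (rail limit, Class 5.1) — within limit.
The segregation rule (Class 4.2 with Class 8) does not apply to Class 4.2 with Class 5.1.
Every hazard class is within its rail limit and no segregation rule is violated.

Yes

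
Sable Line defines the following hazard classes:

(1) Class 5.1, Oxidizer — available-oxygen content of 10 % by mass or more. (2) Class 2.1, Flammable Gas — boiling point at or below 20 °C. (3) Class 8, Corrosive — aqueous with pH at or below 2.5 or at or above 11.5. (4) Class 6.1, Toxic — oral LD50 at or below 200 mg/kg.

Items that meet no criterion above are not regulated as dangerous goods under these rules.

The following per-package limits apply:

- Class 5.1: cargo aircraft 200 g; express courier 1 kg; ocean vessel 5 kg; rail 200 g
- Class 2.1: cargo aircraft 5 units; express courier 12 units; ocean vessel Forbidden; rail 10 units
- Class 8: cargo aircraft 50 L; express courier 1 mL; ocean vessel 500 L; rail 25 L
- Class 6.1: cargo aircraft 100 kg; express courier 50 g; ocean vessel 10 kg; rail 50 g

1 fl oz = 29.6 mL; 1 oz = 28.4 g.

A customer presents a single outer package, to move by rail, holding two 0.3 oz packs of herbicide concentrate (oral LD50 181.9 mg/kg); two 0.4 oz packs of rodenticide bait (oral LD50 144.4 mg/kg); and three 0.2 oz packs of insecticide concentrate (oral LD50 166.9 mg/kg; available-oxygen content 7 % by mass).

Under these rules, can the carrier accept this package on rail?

No

Herbicide concentrate: oral LD50 181.9 mg/kg ≤ 200 mg/kg → Class 6.1 (Toxic).
Oral LD50 144.4 mg/kg meets the Class 6.1 criterion (Toxic), so the rodenticide bait is Class 6.1.
The insecticide concentrate has oral LD50 166.9 mg/kg, which is ≤ 200 mg/kg, so it is Class 6.1 (Toxic).
Total Class 6.1: (two 0.3 oz packs = 17.04 g) + (two 0.4 oz packs = 22.72 g) + (three 0.2 oz packs = 17.04 g) = 56.8 g.
56.8 g > 50 g (rail limit, Class 6.1) — over the limit.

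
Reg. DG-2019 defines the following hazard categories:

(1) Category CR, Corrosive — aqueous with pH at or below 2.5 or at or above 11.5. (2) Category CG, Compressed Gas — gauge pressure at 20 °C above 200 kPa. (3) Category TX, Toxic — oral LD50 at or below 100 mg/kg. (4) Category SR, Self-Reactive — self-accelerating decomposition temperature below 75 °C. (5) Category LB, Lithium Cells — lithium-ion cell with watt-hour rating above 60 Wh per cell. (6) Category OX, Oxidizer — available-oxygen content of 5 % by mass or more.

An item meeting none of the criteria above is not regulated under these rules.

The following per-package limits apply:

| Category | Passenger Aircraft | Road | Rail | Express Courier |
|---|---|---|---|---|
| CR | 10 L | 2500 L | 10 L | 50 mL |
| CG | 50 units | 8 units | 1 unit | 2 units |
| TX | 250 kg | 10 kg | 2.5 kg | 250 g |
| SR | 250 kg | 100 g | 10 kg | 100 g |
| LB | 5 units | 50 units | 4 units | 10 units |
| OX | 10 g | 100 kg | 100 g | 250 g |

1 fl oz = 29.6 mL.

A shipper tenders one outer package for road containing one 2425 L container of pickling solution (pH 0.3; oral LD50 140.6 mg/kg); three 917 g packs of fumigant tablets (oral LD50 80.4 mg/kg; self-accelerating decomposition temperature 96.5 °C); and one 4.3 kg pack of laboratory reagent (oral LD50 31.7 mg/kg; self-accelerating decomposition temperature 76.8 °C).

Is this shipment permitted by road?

With pH 0.3 (≤ 2.5), the pickling solution falls in Category CR.
The fumigant tablets have oral LD50 80.4 mg/kg, which is ≤ 100 mg/kg, so they are Category TX (Toxic).
With oral LD50 31.7 mg/kg (≤ 100 mg/kg), the laboratory reagent falls in Category TX.
Total Category TX: (three 917 g packs = 2.751 kg) + 4.3 kg = 7.051 kg.
7.051 kg is within the road limit of 10 kg for Category TX.
Category CR quantity: 2425 L.
2425 L is within the road limit of 2500 L for Category CR.
Every hazard category is within its road limit and no segregation rule is violated.

Yes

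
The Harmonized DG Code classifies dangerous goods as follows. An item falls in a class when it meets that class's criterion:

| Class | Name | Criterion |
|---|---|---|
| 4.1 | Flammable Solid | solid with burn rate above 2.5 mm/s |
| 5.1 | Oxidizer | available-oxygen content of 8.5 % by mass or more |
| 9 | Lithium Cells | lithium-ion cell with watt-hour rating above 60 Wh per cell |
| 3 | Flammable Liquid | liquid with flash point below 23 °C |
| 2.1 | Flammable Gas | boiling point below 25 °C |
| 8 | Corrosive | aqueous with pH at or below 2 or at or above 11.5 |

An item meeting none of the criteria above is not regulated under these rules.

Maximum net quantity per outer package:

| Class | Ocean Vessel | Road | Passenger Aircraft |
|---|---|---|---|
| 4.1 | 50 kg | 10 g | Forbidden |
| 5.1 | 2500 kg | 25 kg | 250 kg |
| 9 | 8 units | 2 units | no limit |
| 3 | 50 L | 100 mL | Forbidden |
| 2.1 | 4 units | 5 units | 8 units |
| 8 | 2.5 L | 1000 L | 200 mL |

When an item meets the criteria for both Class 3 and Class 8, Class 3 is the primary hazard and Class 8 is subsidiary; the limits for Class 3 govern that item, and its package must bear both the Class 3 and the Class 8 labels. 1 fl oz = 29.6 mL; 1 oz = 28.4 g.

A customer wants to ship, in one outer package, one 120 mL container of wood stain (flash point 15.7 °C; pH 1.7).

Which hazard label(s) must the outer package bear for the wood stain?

Class 3 and 8

The wood stain has flash point 15.7 °C, which is < 23 °C, so it is Class 3 (Flammable Liquid).
The wood stain has pH 1.7, which is ≤ 2, so it is Class 8 (Corrosive).
By the precedence rule Class 3 is primary and Class 8 is subsidiary, and that rule requires both labels on the package.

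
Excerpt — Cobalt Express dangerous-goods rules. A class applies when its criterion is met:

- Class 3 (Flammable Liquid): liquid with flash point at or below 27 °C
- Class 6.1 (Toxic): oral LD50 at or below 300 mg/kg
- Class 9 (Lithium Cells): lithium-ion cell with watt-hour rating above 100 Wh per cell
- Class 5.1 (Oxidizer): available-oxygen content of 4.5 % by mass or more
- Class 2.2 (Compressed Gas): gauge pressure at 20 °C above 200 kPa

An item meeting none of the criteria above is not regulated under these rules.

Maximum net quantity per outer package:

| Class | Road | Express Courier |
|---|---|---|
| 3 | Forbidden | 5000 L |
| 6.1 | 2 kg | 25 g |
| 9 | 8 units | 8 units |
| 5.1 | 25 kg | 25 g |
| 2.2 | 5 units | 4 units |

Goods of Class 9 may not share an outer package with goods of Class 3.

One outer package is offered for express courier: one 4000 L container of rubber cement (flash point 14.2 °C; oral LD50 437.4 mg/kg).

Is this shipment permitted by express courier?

Yes

Rubber cement: flash point 14.2 °C ≤ 27 °C → Class 3 (Flammable Liquid).
Class 3 quantity: 4000 L.
4000 L ≤ 5000 L (express courier limit, Class 3) — within limit.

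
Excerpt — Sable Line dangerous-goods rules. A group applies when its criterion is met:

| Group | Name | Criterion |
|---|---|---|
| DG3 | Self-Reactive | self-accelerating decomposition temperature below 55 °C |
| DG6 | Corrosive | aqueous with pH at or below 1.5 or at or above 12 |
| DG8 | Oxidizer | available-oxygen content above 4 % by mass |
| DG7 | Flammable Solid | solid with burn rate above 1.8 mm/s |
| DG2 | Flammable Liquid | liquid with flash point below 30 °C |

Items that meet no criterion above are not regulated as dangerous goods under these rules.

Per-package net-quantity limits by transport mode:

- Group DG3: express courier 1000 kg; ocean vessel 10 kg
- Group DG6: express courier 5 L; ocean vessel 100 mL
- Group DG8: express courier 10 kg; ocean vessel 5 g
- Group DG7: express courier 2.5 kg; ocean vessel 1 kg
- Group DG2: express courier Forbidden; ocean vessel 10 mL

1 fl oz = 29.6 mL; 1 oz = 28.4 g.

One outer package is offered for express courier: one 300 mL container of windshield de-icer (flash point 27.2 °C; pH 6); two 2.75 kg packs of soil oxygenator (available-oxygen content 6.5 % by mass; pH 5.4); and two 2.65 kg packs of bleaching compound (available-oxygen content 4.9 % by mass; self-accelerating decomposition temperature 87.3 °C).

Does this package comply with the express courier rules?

No

With flash point 27.2 °C (< 30 °C), the windshield de-icer falls in Group DG2.
With available-oxygen content 6.5 % by mass (> 4 % by mass), the soil oxygenator falls in Group DG8.
Available-oxygen content 4.9 % by mass meets the Group DG8 criterion (Oxidizer), so the bleaching compound is Group DG8.
Group DG2 quantity: 300 mL.
By express courier, Group DG2 is Forbidden regardless of quantity.
Total Group DG8: (two 2.75 kg packs = 5.5 kg) + (two 2.65 kg packs = 5.3 kg) = 10.8 kg.
10.8 kg exceeds the express courier limit of 10 kg for Group DG8.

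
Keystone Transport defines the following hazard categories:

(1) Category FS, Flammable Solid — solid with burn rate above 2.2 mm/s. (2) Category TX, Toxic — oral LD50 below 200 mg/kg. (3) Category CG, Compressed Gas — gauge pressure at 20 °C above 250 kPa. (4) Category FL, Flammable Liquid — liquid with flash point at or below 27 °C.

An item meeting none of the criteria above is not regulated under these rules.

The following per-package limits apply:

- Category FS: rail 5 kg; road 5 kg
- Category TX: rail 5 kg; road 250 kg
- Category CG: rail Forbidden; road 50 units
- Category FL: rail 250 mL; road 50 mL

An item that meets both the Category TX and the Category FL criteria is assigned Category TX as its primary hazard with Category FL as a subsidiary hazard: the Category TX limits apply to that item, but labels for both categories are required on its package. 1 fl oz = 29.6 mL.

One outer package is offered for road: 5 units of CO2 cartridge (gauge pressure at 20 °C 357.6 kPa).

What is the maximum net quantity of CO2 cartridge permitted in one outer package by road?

50 units

CO2 cartridge: gauge pressure at 20 °C 357.6 kPa > 250 kPa → Category CG (Compressed Gas).
The road limit for Category CG is 50 units.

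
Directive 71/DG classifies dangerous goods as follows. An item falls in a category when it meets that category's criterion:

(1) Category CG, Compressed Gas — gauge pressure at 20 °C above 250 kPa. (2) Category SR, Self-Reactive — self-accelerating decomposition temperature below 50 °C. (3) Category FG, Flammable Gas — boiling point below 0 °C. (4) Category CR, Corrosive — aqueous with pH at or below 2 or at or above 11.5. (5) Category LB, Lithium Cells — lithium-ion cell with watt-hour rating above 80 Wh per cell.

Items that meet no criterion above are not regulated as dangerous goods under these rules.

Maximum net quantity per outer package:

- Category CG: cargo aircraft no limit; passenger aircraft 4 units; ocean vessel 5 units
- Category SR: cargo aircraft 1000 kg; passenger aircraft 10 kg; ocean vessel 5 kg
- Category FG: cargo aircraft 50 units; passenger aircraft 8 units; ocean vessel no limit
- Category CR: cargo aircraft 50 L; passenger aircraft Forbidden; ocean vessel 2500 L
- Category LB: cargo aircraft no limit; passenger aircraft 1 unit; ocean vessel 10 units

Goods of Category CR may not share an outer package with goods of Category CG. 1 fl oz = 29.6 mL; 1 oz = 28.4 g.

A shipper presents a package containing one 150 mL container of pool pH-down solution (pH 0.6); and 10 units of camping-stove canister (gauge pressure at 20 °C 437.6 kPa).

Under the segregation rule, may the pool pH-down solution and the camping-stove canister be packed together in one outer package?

No

The pool pH-down solution has pH 0.6, which is ≤ 2, so it is Category CR (Corrosive).
With gauge pressure at 20 °C 437.6 kPa (> 250 kPa), the camping-stove canister falls in Category CG.
Category CR and Category CG may not share an outer package.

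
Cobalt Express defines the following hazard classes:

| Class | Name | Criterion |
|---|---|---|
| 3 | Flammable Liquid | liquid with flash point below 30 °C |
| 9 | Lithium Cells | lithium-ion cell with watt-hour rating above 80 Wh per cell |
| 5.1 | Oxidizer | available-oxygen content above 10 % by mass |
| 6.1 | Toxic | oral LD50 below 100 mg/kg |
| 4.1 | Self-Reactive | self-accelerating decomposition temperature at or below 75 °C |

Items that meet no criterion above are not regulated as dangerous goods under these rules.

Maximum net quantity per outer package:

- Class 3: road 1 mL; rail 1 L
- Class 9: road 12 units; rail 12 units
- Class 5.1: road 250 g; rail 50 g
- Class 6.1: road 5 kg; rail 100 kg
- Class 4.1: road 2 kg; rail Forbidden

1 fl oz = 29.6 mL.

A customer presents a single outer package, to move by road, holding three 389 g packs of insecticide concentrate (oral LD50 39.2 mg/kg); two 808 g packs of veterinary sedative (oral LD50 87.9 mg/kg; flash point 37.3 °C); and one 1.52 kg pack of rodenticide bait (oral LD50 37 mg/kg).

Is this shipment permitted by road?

Yes

Oral LD50 39.2 mg/kg meets the Class 6.1 criterion (Toxic), so the insecticide concentrate is Class 6.1.
Veterinary sedative: oral LD50 87.9 mg/kg < 100 mg/kg → Class 6.1 (Toxic).
With oral LD50 37 mg/kg (< 100 mg/kg), the rodenticide bait falls in Class 6.1.
Total Class 6.1: (three 389 g packs = 1.167 kg) + (two 808 g packs = 1.616 kg) + 1.52 kg = 4.303 kg.
4.303 kg is within the road limit of 5 kg for Class 6.1.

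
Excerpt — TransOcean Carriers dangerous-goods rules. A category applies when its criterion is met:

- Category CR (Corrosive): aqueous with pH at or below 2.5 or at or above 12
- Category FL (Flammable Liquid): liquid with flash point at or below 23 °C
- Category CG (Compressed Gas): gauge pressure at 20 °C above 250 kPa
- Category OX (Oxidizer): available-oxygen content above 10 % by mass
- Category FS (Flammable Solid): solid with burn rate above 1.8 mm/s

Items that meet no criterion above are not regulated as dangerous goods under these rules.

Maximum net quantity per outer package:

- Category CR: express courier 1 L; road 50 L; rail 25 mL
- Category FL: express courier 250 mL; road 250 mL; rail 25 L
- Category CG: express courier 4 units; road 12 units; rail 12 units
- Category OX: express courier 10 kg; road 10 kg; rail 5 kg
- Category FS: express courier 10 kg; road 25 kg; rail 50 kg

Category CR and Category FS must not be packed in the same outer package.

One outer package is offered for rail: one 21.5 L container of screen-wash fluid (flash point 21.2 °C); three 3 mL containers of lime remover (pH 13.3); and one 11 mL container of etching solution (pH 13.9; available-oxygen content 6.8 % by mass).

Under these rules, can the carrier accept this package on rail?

Yes

Screen-wash fluid: flash point 21.2 °C ≤ 23 °C → Category FL (Flammable Liquid).
Lime remover: pH 13.3 ≥ 12 → Category CR (Corrosive).
Etching solution: pH 13.9 ≥ 12 → Category CR (Corrosive).
Total Category CR: (three 3 mL containers = 9 mL) + 11 mL = 20 mL.
20 mL ≤ 25 mL (rail limit, Category CR) — within limit.
Category FL quantity: 21.5 L.
21.5 L ≤ 25 L (rail limit, Category FL) — within limit.
The segregation rule (Category CR with Category FS) does not apply to Category CR with Category FL.
Every hazard category is within its rail limit and no segregation rule is violated.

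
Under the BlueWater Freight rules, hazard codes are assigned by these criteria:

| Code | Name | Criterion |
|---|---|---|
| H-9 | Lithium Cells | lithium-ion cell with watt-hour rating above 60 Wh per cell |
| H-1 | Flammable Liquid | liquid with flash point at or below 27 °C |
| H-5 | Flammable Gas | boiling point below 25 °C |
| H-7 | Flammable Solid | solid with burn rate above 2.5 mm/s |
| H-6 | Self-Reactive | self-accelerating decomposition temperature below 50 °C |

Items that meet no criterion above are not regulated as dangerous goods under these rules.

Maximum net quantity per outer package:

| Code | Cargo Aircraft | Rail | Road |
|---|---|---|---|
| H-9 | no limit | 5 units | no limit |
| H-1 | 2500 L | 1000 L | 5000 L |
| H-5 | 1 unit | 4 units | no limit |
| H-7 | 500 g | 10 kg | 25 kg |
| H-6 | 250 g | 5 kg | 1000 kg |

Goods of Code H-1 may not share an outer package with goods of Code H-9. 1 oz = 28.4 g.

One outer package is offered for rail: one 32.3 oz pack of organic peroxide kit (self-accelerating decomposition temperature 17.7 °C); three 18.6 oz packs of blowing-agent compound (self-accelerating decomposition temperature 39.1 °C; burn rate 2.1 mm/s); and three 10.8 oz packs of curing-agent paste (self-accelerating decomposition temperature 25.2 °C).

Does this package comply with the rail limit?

Yes

With self-accelerating decomposition temperature 17.7 °C (< 50 °C), the organic peroxide kit falls in Code H-6.
Self-accelerating decomposition temperature 39.1 °C meets the Code H-6 criterion (Self-Reactive), so the blowing-agent compound is Code H-6.
The curing-agent paste has self-accelerating decomposition temperature 25.2 °C, which is < 50 °C, so it is Code H-6 (Self-Reactive).
Total Code H-6: (one 32.3 oz pack = 917.32 g) + (three 18.6 oz packs = 1584.72 g) + (three 10.8 oz packs = 920.16 g) = 3422.2 g.
That is within the Code H-6 rail limit of 5 kg.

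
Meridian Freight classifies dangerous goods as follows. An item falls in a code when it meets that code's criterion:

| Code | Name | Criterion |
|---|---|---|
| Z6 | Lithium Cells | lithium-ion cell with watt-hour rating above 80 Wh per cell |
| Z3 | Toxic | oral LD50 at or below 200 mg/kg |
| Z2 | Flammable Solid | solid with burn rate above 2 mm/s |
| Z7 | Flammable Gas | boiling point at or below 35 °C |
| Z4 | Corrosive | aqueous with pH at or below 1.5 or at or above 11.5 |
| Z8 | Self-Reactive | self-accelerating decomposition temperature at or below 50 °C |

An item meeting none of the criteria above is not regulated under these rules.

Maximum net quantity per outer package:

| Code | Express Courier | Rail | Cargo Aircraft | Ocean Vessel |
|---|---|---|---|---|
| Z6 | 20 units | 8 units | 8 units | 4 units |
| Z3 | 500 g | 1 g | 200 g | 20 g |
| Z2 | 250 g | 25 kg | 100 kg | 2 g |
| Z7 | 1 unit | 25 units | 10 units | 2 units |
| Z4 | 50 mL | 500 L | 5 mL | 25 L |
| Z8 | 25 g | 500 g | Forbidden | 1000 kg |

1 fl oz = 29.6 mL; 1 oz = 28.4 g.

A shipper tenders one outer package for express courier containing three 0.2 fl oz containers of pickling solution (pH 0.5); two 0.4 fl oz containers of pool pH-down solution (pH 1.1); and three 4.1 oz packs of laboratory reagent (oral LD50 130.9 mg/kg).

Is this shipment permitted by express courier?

Yes

pH 0.5 meets the Code Z4 criterion (Corrosive), so the pickling solution is Code Z4.
The pool pH-down solution has pH 1.1, which is ≤ 1.5, so it is Code Z4 (Corrosive).
With oral LD50 130.9 mg/kg (≤ 200 mg/kg), the laboratory reagent falls in Code Z3.
Code Z4 net quantity: (three 0.2 fl oz containers = 17.76 mL) + (two 0.4 fl oz containers = 23.68 mL) = 41.44 mL.
41.44 mL is within the express courier limit of 50 mL for Code Z4.
Code Z3 quantity: three 4.1 oz packs = 349.32 g.
That is within the Code Z3 express courier limit of 500 g.
Every hazard code is within its express courier limit and no segregation rule is violated.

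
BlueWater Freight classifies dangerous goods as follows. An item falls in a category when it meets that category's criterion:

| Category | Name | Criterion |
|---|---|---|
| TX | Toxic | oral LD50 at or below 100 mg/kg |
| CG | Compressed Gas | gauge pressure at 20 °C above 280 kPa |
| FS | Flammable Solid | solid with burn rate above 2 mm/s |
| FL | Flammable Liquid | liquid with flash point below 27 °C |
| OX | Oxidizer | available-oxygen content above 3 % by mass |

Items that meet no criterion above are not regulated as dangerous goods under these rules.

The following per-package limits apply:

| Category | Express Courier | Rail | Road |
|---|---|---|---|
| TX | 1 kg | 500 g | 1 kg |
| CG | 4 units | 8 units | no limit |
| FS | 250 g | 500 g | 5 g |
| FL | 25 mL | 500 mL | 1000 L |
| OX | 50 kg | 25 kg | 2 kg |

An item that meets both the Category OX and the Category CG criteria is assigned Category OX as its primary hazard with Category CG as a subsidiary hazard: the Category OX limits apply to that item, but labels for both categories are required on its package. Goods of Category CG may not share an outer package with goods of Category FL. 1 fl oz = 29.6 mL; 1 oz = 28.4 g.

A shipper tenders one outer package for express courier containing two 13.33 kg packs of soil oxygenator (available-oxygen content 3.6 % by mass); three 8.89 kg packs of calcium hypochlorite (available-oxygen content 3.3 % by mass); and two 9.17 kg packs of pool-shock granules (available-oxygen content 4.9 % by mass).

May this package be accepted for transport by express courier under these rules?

The soil oxygenator has available-oxygen content 3.6 % by mass, which is > 3 % by mass, so it is Category OX (Oxidizer).
The calcium hypochlorite has available-oxygen content 3.3 % by mass, which is > 3 % by mass, so it is Category OX (Oxidizer).
With available-oxygen content 4.9 % by mass (> 3 % by mass), the pool-shock granules fall in Category OX.
Category OX net quantity: (two 13.33 kg packs = 26.66 kg) + (three 8.89 kg packs = 26.67 kg) + (two 9.17 kg packs = 18.34 kg) = 71.67 kg.
71.67 kg > 50 kg (express courier limit, Category OX) — over the limit.

No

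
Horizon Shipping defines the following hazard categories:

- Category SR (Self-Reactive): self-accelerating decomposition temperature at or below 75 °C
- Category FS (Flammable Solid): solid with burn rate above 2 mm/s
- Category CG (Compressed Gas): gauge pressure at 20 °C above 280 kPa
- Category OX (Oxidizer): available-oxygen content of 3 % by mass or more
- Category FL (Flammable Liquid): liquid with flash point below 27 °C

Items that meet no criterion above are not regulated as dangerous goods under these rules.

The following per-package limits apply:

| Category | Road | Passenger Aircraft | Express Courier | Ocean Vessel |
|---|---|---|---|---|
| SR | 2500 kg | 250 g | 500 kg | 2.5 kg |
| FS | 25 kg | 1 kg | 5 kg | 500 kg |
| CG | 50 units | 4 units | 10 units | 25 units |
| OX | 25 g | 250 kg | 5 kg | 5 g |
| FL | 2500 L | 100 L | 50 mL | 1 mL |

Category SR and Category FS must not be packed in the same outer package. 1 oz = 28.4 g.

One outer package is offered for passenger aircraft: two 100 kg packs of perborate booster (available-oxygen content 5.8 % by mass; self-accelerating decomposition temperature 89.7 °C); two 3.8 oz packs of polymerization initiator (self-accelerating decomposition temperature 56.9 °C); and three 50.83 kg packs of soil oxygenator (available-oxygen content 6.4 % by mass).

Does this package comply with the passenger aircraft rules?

No

Perborate booster: available-oxygen content 5.8 % by mass ≥ 3 % by mass → Category OX (Oxidizer).
Polymerization initiator: self-accelerating decomposition temperature 56.9 °C ≤ 75 °C → Category SR (Self-Reactive).
Soil oxygenator: available-oxygen content 6.4 % by mass ≥ 3 % by mass → Category OX (Oxidizer).
Category OX net quantity: (two 100 kg packs = 200 kg) + (three 50.83 kg packs = 152.49 kg) = 352.49 kg.
352.49 kg exceeds the passenger aircraft limit of 250 kg for Category OX.
Category SR quantity: two 3.8 oz packs = 215.84 g.
215.84 g is within the passenger aircraft limit of 250 g for Category SR.
The segregation rule (Category SR with Category FS) does not apply to Category OX with Category SR.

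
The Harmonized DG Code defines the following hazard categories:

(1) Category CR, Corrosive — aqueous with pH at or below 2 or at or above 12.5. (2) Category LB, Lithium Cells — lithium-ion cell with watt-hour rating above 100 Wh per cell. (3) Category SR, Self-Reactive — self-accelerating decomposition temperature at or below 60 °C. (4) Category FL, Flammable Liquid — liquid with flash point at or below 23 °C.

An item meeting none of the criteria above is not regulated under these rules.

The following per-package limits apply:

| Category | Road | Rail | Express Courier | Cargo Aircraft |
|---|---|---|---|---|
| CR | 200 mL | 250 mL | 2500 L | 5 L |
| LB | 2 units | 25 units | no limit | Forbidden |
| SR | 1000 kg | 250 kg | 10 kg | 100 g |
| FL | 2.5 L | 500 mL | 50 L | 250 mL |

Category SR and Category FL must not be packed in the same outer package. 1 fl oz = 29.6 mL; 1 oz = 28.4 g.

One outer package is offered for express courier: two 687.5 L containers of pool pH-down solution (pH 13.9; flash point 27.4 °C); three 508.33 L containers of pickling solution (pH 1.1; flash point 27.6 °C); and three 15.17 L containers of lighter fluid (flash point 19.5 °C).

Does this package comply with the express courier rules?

No

pH 13.9 meets the Category CR criterion (Corrosive), so the pool pH-down solution is Category CR.
With pH 1.1 (≤ 2), the pickling solution falls in Category CR.
The lighter fluid has flash point 19.5 °C, which is ≤ 23 °C, so it is Category FL (Flammable Liquid).
Category CR net quantity: (two 687.5 L containers = 1375 L) + (three 508.33 L containers = 1524.99 L) = 2899.99 L.
2899.99 L exceeds the express courier limit of 2500 L for Category CR.
Category FL quantity: three 15.17 L containers = 45.51 L.
45.51 L ≤ 50 L (express courier limit, Category FL) — within limit.
The segregation rule (Category SR with Category FL) does not apply to Category CR with Category FL.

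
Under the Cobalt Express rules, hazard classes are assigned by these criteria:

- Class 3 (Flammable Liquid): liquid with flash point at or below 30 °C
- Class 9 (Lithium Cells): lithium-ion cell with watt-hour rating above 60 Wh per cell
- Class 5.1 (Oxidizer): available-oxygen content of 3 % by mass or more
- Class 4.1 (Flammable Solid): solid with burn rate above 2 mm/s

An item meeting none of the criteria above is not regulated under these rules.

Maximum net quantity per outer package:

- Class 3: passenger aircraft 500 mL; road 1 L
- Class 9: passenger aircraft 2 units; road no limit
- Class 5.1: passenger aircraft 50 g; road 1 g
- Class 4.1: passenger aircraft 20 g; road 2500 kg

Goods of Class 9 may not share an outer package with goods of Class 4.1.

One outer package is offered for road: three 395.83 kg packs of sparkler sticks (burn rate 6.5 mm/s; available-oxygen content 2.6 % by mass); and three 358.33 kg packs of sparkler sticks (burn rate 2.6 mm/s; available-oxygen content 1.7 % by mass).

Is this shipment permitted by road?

The sparkler sticks have burn rate 6.5 mm/s, which is > 2 mm/s, so they are Class 4.1 (Flammable Solid).
Burn rate 2.6 mm/s meets the Class 4.1 criterion (Flammable Solid), so the sparkler sticks are Class 4.1.
Total Class 4.1: (three 395.83 kg packs = 1187.49 kg) + (three 358.33 kg packs = 1074.99 kg) = 2262.48 kg.
2262.48 kg ≤ 2500 kg (road limit, Class 4.1) — within limit.

Yes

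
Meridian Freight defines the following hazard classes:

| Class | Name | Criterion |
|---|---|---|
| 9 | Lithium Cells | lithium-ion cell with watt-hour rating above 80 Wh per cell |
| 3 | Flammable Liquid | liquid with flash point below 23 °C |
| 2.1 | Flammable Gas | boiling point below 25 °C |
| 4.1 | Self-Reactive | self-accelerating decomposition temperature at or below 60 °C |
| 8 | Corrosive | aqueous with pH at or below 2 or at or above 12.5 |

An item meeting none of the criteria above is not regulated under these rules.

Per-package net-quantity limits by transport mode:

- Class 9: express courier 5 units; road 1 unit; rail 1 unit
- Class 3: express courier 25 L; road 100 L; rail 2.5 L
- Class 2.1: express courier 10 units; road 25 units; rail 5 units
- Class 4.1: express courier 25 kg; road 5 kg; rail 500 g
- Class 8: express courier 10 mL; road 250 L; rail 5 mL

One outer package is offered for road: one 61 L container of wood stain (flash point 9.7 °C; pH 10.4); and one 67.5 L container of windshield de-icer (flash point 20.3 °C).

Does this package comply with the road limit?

Wood stain: flash point 9.7 °C < 23 °C → Class 3 (Flammable Liquid).
The windshield de-icer has flash point 20.3 °C, which is < 23 °C, so it is Class 3 (Flammable Liquid).
Total Class 3: 61 L + 67.5 L = 128.5 L.
That exceeds the Class 3 road limit of 100 L.

No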